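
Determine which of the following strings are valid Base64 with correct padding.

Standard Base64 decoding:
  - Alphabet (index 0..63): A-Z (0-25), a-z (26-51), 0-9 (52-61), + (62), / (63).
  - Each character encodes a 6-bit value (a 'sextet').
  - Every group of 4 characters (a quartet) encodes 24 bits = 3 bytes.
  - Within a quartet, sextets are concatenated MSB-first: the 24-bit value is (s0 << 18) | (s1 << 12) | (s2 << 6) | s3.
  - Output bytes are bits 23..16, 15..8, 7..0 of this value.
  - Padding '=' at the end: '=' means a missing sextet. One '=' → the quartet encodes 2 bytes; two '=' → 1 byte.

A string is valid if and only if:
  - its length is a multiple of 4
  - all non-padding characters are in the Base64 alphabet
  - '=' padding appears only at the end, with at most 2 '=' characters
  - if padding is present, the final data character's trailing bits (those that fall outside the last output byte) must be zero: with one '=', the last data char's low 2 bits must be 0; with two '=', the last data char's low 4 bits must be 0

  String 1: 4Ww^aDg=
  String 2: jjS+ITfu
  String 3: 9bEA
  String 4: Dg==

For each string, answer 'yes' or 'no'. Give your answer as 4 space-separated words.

Answer: no yes yes yes

Derivation:
String 1: '4Ww^aDg=' → invalid (bad char(s): ['^'])
String 2: 'jjS+ITfu' → valid
String 3: '9bEA' → valid
String 4: 'Dg==' → valid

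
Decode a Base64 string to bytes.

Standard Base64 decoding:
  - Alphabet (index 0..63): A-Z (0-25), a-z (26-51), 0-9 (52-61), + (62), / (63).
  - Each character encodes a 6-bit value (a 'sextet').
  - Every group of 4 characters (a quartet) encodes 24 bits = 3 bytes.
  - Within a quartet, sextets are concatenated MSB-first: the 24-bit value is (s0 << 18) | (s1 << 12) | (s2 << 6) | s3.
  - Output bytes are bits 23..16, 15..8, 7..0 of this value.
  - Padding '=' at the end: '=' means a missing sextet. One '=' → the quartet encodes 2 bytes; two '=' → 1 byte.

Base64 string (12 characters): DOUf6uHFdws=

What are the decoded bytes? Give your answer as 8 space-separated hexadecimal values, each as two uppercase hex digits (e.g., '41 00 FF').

After char 0 ('D'=3): chars_in_quartet=1 acc=0x3 bytes_emitted=0
After char 1 ('O'=14): chars_in_quartet=2 acc=0xCE bytes_emitted=0
After char 2 ('U'=20): chars_in_quartet=3 acc=0x3394 bytes_emitted=0
After char 3 ('f'=31): chars_in_quartet=4 acc=0xCE51F -> emit 0C E5 1F, reset; bytes_emitted=3
After char 4 ('6'=58): chars_in_quartet=1 acc=0x3A bytes_emitted=3
After char 5 ('u'=46): chars_in_quartet=2 acc=0xEAE bytes_emitted=3
After char 6 ('H'=7): chars_in_quartet=3 acc=0x3AB87 bytes_emitted=3
After char 7 ('F'=5): chars_in_quartet=4 acc=0xEAE1C5 -> emit EA E1 C5, reset; bytes_emitted=6
After char 8 ('d'=29): chars_in_quartet=1 acc=0x1D bytes_emitted=6
After char 9 ('w'=48): chars_in_quartet=2 acc=0x770 bytes_emitted=6
After char 10 ('s'=44): chars_in_quartet=3 acc=0x1DC2C bytes_emitted=6
Padding '=': partial quartet acc=0x1DC2C -> emit 77 0B; bytes_emitted=8

Answer: 0C E5 1F EA E1 C5 77 0B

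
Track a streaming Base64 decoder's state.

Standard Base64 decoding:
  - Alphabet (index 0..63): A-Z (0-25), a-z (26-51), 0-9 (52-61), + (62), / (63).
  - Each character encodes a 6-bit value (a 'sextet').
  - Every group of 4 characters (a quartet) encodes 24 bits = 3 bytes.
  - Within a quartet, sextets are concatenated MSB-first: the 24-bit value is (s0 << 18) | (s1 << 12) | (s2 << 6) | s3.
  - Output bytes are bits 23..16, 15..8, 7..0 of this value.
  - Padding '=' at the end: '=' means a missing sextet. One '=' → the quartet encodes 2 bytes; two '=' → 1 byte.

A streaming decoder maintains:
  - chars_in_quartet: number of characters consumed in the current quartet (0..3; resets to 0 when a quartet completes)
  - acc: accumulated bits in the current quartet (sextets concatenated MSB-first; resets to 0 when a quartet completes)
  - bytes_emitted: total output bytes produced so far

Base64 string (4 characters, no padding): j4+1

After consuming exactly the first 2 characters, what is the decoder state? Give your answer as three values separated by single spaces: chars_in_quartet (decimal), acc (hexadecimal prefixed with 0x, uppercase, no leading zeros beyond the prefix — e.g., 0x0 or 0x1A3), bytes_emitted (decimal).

After char 0 ('j'=35): chars_in_quartet=1 acc=0x23 bytes_emitted=0
After char 1 ('4'=56): chars_in_quartet=2 acc=0x8F8 bytes_emitted=0

Answer: 2 0x8F8 0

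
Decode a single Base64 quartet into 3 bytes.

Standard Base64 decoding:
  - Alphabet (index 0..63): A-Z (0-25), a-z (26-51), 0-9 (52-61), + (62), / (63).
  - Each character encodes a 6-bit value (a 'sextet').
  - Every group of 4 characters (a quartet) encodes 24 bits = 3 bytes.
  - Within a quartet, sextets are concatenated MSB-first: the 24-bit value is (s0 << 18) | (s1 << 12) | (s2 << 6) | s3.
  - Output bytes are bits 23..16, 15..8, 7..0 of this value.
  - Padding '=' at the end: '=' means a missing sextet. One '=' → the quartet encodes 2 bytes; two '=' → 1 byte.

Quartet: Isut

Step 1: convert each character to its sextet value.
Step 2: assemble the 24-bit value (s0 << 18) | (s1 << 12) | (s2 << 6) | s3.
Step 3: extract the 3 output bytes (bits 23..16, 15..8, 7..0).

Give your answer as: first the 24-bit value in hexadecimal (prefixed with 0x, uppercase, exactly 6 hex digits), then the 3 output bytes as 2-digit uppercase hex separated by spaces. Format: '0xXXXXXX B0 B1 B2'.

Answer: 0x22CBAD 22 CB AD

Derivation:
Sextets: I=8, s=44, u=46, t=45
24-bit: (8<<18) | (44<<12) | (46<<6) | 45
      = 0x200000 | 0x02C000 | 0x000B80 | 0x00002D
      = 0x22CBAD
Bytes: (v>>16)&0xFF=22, (v>>8)&0xFF=CB, v&0xFF=AD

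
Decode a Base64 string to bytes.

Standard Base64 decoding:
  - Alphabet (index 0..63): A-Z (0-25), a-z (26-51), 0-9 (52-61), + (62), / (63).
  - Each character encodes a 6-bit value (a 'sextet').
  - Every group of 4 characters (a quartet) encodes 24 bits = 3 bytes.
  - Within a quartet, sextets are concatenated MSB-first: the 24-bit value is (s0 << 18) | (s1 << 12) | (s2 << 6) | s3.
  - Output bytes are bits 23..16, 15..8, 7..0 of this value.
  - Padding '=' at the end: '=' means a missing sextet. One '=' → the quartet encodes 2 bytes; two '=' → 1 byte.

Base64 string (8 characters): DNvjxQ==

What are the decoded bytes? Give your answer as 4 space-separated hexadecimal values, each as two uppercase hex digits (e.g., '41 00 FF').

After char 0 ('D'=3): chars_in_quartet=1 acc=0x3 bytes_emitted=0
After char 1 ('N'=13): chars_in_quartet=2 acc=0xCD bytes_emitted=0
After char 2 ('v'=47): chars_in_quartet=3 acc=0x336F bytes_emitted=0
After char 3 ('j'=35): chars_in_quartet=4 acc=0xCDBE3 -> emit 0C DB E3, reset; bytes_emitted=3
After char 4 ('x'=49): chars_in_quartet=1 acc=0x31 bytes_emitted=3
After char 5 ('Q'=16): chars_in_quartet=2 acc=0xC50 bytes_emitted=3
Padding '==': partial quartet acc=0xC50 -> emit C5; bytes_emitted=4

Answer: 0C DB E3 C5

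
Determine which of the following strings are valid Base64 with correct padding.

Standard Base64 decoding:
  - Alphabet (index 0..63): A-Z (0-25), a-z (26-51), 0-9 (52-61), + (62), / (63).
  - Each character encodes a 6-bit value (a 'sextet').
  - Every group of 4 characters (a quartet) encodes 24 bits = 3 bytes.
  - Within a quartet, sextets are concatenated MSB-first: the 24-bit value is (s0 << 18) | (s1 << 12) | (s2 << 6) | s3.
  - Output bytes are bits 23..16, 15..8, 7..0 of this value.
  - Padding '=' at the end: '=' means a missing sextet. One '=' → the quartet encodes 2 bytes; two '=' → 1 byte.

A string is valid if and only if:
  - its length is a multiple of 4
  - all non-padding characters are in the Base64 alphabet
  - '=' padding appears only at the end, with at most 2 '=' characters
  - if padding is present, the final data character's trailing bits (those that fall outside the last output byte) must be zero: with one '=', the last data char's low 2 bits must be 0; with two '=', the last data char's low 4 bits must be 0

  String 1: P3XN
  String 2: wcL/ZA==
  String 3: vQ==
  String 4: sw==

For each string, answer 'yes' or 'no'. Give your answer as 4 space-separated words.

Answer: yes yes yes yes

Derivation:
String 1: 'P3XN' → valid
String 2: 'wcL/ZA==' → valid
String 3: 'vQ==' → valid
String 4: 'sw==' → valid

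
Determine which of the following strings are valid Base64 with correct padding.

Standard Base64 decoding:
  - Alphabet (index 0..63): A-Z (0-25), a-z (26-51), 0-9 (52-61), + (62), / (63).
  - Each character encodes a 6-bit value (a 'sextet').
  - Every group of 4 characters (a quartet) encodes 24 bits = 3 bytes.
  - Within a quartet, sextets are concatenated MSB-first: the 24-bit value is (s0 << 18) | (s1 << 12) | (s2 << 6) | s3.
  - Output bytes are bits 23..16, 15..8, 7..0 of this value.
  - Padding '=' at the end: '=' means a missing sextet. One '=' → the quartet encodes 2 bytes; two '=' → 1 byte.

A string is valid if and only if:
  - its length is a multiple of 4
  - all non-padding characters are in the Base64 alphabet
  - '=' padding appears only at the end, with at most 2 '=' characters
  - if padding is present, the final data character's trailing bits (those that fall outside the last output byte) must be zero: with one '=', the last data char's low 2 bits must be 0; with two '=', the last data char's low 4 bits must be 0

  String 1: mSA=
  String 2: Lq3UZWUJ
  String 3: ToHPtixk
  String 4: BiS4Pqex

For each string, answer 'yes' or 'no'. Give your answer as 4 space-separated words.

Answer: yes yes yes yes

Derivation:
String 1: 'mSA=' → valid
String 2: 'Lq3UZWUJ' → valid
String 3: 'ToHPtixk' → valid
String 4: 'BiS4Pqex' → valid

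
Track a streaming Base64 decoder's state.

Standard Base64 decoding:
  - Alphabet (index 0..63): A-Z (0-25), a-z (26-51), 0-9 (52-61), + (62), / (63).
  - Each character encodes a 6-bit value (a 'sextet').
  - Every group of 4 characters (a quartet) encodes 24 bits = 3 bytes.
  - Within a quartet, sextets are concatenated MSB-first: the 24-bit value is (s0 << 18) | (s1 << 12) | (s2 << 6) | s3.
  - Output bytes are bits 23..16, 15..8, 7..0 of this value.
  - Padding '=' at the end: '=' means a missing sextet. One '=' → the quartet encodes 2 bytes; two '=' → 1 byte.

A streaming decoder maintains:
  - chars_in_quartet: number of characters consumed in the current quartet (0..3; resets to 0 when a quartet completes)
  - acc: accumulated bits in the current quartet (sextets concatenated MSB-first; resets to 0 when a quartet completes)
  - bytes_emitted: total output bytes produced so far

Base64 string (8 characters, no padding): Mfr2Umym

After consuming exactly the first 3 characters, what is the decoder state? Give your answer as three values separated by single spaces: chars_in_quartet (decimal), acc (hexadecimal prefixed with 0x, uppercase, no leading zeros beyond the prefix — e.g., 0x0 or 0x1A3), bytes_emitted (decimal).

Answer: 3 0xC7EB 0

Derivation:
After char 0 ('M'=12): chars_in_quartet=1 acc=0xC bytes_emitted=0
After char 1 ('f'=31): chars_in_quartet=2 acc=0x31F bytes_emitted=0
After char 2 ('r'=43): chars_in_quartet=3 acc=0xC7EB bytes_emitted=0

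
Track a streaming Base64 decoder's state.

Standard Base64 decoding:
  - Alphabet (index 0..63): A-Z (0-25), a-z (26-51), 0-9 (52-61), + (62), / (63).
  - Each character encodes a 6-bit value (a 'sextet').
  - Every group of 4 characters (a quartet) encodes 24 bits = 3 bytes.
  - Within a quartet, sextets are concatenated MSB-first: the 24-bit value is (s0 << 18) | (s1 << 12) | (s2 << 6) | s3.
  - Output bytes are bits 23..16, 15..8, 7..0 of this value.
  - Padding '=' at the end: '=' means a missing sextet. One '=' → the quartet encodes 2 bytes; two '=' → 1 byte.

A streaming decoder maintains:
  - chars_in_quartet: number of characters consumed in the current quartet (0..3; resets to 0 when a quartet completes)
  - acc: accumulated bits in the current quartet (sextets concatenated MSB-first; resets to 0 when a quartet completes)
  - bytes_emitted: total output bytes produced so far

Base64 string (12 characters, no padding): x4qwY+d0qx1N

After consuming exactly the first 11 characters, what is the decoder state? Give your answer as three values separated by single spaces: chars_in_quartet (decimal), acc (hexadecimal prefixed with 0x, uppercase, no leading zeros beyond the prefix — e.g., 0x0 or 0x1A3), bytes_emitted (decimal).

Answer: 3 0x2AC75 6

Derivation:
After char 0 ('x'=49): chars_in_quartet=1 acc=0x31 bytes_emitted=0
After char 1 ('4'=56): chars_in_quartet=2 acc=0xC78 bytes_emitted=0
After char 2 ('q'=42): chars_in_quartet=3 acc=0x31E2A bytes_emitted=0
After char 3 ('w'=48): chars_in_quartet=4 acc=0xC78AB0 -> emit C7 8A B0, reset; bytes_emitted=3
After char 4 ('Y'=24): chars_in_quartet=1 acc=0x18 bytes_emitted=3
After char 5 ('+'=62): chars_in_quartet=2 acc=0x63E bytes_emitted=3
After char 6 ('d'=29): chars_in_quartet=3 acc=0x18F9D bytes_emitted=3
After char 7 ('0'=52): chars_in_quartet=4 acc=0x63E774 -> emit 63 E7 74, reset; bytes_emitted=6
After char 8 ('q'=42): chars_in_quartet=1 acc=0x2A bytes_emitted=6
After char 9 ('x'=49): chars_in_quartet=2 acc=0xAB1 bytes_emitted=6
After char 10 ('1'=53): chars_in_quartet=3 acc=0x2AC75 bytes_emitted=6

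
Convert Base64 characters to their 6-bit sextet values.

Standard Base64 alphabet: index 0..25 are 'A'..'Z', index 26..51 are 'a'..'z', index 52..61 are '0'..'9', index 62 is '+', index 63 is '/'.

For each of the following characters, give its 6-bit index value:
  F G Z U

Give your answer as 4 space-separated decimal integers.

Answer: 5 6 25 20

Derivation:
'F': A..Z range, ord('F') − ord('A') = 5
'G': A..Z range, ord('G') − ord('A') = 6
'Z': A..Z range, ord('Z') − ord('A') = 25
'U': A..Z range, ord('U') − ord('A') = 20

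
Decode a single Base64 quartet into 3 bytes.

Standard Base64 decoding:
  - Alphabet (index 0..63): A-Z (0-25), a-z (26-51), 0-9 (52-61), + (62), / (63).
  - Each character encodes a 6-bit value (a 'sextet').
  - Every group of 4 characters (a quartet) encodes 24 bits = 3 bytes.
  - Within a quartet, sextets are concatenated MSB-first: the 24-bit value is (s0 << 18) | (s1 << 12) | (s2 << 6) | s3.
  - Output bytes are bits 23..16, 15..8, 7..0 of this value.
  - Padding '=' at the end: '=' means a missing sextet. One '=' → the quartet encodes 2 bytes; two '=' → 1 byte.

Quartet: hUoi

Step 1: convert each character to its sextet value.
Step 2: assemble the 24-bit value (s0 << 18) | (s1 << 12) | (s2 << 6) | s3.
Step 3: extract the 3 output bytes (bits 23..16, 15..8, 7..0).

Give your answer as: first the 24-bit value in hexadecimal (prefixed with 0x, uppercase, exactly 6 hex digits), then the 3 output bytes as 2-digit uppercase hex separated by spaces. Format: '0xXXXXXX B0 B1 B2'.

Sextets: h=33, U=20, o=40, i=34
24-bit: (33<<18) | (20<<12) | (40<<6) | 34
      = 0x840000 | 0x014000 | 0x000A00 | 0x000022
      = 0x854A22
Bytes: (v>>16)&0xFF=85, (v>>8)&0xFF=4A, v&0xFF=22

Answer: 0x854A22 85 4A 22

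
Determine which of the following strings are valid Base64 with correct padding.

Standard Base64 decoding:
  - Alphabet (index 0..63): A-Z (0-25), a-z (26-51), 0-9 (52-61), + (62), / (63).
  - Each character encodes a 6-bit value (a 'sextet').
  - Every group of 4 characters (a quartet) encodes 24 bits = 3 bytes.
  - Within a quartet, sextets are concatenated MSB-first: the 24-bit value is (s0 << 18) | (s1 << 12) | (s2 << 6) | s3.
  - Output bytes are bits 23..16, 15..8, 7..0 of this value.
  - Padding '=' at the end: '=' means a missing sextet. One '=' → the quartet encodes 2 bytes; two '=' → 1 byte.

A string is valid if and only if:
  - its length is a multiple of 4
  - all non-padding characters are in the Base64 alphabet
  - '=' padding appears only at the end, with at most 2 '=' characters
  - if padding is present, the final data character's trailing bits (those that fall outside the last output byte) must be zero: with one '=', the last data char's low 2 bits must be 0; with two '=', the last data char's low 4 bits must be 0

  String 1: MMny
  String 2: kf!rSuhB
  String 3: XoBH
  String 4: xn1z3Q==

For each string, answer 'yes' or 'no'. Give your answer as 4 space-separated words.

Answer: yes no yes yes

Derivation:
String 1: 'MMny' → valid
String 2: 'kf!rSuhB' → invalid (bad char(s): ['!'])
String 3: 'XoBH' → valid
String 4: 'xn1z3Q==' → valid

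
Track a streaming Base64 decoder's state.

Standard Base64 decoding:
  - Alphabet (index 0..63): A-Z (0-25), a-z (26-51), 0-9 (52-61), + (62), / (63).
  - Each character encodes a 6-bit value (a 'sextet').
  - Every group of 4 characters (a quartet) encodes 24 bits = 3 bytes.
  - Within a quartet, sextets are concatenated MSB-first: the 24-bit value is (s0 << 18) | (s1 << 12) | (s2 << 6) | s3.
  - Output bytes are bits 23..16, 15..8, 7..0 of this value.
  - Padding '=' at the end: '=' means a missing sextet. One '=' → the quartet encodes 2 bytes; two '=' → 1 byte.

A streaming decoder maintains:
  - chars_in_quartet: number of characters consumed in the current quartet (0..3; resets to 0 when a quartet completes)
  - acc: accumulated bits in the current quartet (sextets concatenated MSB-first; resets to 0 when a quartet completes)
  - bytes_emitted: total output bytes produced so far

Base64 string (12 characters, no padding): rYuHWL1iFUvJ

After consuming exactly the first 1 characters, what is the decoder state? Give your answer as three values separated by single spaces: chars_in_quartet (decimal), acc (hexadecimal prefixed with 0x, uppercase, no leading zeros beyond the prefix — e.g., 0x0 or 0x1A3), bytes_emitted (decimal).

Answer: 1 0x2B 0

Derivation:
After char 0 ('r'=43): chars_in_quartet=1 acc=0x2B bytes_emitted=0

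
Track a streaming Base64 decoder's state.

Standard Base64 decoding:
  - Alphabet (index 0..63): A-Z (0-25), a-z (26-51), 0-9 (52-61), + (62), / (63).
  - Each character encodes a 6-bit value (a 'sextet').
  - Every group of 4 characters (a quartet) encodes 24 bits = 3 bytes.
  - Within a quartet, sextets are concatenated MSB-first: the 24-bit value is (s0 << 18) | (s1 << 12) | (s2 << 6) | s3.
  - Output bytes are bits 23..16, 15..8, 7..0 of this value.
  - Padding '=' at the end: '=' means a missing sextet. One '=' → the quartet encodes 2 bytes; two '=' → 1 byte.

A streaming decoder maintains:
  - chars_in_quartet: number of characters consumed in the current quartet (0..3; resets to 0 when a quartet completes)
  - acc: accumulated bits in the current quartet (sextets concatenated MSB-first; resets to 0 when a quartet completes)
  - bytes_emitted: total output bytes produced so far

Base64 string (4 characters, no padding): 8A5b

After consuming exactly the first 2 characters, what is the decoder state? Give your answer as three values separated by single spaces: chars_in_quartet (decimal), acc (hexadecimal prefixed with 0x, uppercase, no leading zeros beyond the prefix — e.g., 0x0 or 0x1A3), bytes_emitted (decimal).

Answer: 2 0xF00 0

Derivation:
After char 0 ('8'=60): chars_in_quartet=1 acc=0x3C bytes_emitted=0
After char 1 ('A'=0): chars_in_quartet=2 acc=0xF00 bytes_emitted=0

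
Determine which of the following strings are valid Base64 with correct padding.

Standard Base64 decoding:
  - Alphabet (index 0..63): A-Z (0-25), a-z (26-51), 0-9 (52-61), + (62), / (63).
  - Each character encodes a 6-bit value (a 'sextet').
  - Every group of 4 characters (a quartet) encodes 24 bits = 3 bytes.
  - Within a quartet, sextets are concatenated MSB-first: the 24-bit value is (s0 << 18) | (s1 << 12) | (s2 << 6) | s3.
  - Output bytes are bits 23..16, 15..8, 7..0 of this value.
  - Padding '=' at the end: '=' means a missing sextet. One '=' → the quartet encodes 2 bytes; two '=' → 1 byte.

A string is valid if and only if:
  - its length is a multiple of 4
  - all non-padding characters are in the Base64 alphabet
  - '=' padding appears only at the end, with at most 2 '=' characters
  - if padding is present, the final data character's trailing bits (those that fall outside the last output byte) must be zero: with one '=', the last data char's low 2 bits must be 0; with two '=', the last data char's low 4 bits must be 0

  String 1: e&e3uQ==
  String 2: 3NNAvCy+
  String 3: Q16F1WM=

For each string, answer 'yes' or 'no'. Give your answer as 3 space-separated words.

Answer: no yes yes

Derivation:
String 1: 'e&e3uQ==' → invalid (bad char(s): ['&'])
String 2: '3NNAvCy+' → valid
String 3: 'Q16F1WM=' → valid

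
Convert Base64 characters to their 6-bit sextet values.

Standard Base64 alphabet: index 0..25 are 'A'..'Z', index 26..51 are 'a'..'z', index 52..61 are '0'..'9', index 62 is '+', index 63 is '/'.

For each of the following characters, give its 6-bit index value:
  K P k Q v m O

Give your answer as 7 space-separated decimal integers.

'K': A..Z range, ord('K') − ord('A') = 10
'P': A..Z range, ord('P') − ord('A') = 15
'k': a..z range, 26 + ord('k') − ord('a') = 36
'Q': A..Z range, ord('Q') − ord('A') = 16
'v': a..z range, 26 + ord('v') − ord('a') = 47
'm': a..z range, 26 + ord('m') − ord('a') = 38
'O': A..Z range, ord('O') − ord('A') = 14

Answer: 10 15 36 16 47 38 14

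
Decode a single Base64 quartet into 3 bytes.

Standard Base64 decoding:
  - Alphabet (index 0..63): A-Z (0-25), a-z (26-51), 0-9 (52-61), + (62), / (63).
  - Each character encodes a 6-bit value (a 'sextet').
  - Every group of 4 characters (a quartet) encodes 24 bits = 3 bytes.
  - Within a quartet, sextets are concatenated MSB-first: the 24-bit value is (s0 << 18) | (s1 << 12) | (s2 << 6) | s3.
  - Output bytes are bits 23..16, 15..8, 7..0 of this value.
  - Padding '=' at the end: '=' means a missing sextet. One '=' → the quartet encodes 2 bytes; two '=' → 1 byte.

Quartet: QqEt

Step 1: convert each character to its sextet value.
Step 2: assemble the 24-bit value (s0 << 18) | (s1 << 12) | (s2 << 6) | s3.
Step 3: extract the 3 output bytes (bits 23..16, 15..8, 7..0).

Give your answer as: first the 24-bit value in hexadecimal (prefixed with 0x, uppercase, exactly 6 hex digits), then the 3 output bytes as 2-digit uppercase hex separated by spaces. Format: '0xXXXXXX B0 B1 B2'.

Answer: 0x42A12D 42 A1 2D

Derivation:
Sextets: Q=16, q=42, E=4, t=45
24-bit: (16<<18) | (42<<12) | (4<<6) | 45
      = 0x400000 | 0x02A000 | 0x000100 | 0x00002D
      = 0x42A12D
Bytes: (v>>16)&0xFF=42, (v>>8)&0xFF=A1, v&0xFF=2D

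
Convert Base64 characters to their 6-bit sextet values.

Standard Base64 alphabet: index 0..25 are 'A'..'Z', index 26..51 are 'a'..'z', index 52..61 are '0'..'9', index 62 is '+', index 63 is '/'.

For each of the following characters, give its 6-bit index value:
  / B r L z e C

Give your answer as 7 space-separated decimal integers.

'/': index 63
'B': A..Z range, ord('B') − ord('A') = 1
'r': a..z range, 26 + ord('r') − ord('a') = 43
'L': A..Z range, ord('L') − ord('A') = 11
'z': a..z range, 26 + ord('z') − ord('a') = 51
'e': a..z range, 26 + ord('e') − ord('a') = 30
'C': A..Z range, ord('C') − ord('A') = 2

Answer: 63 1 43 11 51 30 2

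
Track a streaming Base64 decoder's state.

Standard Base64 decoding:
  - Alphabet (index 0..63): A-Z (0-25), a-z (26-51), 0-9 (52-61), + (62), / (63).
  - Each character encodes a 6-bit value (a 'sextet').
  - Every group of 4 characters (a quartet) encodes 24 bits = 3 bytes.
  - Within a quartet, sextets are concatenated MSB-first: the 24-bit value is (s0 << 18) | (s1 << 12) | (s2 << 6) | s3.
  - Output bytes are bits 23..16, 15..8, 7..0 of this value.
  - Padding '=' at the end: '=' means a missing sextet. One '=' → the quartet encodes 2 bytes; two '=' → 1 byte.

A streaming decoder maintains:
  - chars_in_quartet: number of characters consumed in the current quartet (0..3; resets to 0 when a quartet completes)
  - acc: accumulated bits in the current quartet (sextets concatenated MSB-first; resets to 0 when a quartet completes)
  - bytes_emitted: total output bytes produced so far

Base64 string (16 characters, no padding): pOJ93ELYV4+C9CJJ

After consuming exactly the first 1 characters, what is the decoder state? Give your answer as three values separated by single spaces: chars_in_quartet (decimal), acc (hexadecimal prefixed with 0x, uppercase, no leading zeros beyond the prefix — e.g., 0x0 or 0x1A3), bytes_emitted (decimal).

Answer: 1 0x29 0

Derivation:
After char 0 ('p'=41): chars_in_quartet=1 acc=0x29 bytes_emitted=0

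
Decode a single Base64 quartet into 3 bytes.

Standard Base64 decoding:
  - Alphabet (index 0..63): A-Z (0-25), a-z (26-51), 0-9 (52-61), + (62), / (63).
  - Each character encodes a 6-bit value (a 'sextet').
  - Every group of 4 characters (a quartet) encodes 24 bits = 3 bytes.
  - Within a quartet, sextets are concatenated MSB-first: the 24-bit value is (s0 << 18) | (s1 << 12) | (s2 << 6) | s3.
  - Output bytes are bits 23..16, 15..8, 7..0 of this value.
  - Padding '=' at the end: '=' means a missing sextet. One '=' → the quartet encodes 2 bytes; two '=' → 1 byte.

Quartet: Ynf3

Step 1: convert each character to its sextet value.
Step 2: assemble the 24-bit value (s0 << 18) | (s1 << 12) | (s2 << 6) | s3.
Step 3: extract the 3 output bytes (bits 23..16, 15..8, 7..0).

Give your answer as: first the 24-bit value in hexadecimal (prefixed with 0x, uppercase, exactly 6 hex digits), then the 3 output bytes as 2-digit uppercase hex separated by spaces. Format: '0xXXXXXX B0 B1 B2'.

Sextets: Y=24, n=39, f=31, 3=55
24-bit: (24<<18) | (39<<12) | (31<<6) | 55
      = 0x600000 | 0x027000 | 0x0007C0 | 0x000037
      = 0x6277F7
Bytes: (v>>16)&0xFF=62, (v>>8)&0xFF=77, v&0xFF=F7

Answer: 0x6277F7 62 77 F7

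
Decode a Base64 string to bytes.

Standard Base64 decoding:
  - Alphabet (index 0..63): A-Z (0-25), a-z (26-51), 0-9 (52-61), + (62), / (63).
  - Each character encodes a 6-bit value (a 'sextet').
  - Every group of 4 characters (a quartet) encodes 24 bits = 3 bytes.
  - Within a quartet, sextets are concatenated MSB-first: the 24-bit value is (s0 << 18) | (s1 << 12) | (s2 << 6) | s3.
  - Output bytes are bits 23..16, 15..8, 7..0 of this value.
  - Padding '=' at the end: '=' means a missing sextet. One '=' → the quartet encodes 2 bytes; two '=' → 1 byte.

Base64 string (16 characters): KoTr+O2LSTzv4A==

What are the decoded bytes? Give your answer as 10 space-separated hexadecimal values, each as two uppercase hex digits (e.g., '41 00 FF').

After char 0 ('K'=10): chars_in_quartet=1 acc=0xA bytes_emitted=0
After char 1 ('o'=40): chars_in_quartet=2 acc=0x2A8 bytes_emitted=0
After char 2 ('T'=19): chars_in_quartet=3 acc=0xAA13 bytes_emitted=0
After char 3 ('r'=43): chars_in_quartet=4 acc=0x2A84EB -> emit 2A 84 EB, reset; bytes_emitted=3
After char 4 ('+'=62): chars_in_quartet=1 acc=0x3E bytes_emitted=3
After char 5 ('O'=14): chars_in_quartet=2 acc=0xF8E bytes_emitted=3
After char 6 ('2'=54): chars_in_quartet=3 acc=0x3E3B6 bytes_emitted=3
After char 7 ('L'=11): chars_in_quartet=4 acc=0xF8ED8B -> emit F8 ED 8B, reset; bytes_emitted=6
After char 8 ('S'=18): chars_in_quartet=1 acc=0x12 bytes_emitted=6
After char 9 ('T'=19): chars_in_quartet=2 acc=0x493 bytes_emitted=6
After char 10 ('z'=51): chars_in_quartet=3 acc=0x124F3 bytes_emitted=6
After char 11 ('v'=47): chars_in_quartet=4 acc=0x493CEF -> emit 49 3C EF, reset; bytes_emitted=9
After char 12 ('4'=56): chars_in_quartet=1 acc=0x38 bytes_emitted=9
After char 13 ('A'=0): chars_in_quartet=2 acc=0xE00 bytes_emitted=9
Padding '==': partial quartet acc=0xE00 -> emit E0; bytes_emitted=10

Answer: 2A 84 EB F8 ED 8B 49 3C EF E0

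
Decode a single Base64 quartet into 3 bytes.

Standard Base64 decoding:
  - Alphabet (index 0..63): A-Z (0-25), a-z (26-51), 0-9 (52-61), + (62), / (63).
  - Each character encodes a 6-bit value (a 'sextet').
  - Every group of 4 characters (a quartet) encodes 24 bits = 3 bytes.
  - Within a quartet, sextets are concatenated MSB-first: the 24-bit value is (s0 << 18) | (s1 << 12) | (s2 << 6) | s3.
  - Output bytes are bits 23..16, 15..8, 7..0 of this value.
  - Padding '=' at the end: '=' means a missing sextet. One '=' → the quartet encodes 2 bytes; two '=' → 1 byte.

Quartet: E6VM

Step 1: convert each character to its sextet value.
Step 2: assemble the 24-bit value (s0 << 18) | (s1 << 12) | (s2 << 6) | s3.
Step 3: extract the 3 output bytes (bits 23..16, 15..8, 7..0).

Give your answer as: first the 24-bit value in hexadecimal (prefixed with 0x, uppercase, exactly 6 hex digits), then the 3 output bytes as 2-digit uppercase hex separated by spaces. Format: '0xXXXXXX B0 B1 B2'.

Sextets: E=4, 6=58, V=21, M=12
24-bit: (4<<18) | (58<<12) | (21<<6) | 12
      = 0x100000 | 0x03A000 | 0x000540 | 0x00000C
      = 0x13A54C
Bytes: (v>>16)&0xFF=13, (v>>8)&0xFF=A5, v&0xFF=4C

Answer: 0x13A54C 13 A5 4C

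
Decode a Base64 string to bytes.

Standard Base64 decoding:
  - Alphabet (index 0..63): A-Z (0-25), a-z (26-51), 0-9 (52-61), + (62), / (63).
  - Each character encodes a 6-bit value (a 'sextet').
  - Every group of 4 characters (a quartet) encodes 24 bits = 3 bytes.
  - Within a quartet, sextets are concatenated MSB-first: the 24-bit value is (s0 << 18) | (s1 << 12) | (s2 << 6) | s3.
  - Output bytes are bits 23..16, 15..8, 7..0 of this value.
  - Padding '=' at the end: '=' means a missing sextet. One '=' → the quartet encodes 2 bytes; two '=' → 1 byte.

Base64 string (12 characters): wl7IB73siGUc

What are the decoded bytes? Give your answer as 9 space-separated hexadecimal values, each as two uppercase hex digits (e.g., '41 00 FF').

After char 0 ('w'=48): chars_in_quartet=1 acc=0x30 bytes_emitted=0
After char 1 ('l'=37): chars_in_quartet=2 acc=0xC25 bytes_emitted=0
After char 2 ('7'=59): chars_in_quartet=3 acc=0x3097B bytes_emitted=0
After char 3 ('I'=8): chars_in_quartet=4 acc=0xC25EC8 -> emit C2 5E C8, reset; bytes_emitted=3
After char 4 ('B'=1): chars_in_quartet=1 acc=0x1 bytes_emitted=3
After char 5 ('7'=59): chars_in_quartet=2 acc=0x7B bytes_emitted=3
After char 6 ('3'=55): chars_in_quartet=3 acc=0x1EF7 bytes_emitted=3
After char 7 ('s'=44): chars_in_quartet=4 acc=0x7BDEC -> emit 07 BD EC, reset; bytes_emitted=6
After char 8 ('i'=34): chars_in_quartet=1 acc=0x22 bytes_emitted=6
After char 9 ('G'=6): chars_in_quartet=2 acc=0x886 bytes_emitted=6
After char 10 ('U'=20): chars_in_quartet=3 acc=0x22194 bytes_emitted=6
After char 11 ('c'=28): chars_in_quartet=4 acc=0x88651C -> emit 88 65 1C, reset; bytes_emitted=9

Answer: C2 5E C8 07 BD EC 88 65 1C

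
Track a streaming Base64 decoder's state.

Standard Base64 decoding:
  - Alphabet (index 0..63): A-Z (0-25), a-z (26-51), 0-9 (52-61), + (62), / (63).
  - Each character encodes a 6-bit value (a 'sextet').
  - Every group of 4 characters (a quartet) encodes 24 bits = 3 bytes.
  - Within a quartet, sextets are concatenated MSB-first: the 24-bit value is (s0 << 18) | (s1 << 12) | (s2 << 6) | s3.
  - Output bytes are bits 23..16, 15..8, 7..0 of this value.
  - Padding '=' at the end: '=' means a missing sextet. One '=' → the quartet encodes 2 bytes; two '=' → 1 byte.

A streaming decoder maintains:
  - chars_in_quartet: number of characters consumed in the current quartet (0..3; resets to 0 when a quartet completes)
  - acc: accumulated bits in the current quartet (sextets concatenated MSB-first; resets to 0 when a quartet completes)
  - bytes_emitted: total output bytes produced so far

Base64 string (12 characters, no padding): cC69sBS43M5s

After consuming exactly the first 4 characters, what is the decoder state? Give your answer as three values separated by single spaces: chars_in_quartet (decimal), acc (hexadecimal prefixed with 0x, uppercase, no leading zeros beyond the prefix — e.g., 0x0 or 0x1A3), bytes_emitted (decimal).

Answer: 0 0x0 3

Derivation:
After char 0 ('c'=28): chars_in_quartet=1 acc=0x1C bytes_emitted=0
After char 1 ('C'=2): chars_in_quartet=2 acc=0x702 bytes_emitted=0
After char 2 ('6'=58): chars_in_quartet=3 acc=0x1C0BA bytes_emitted=0
After char 3 ('9'=61): chars_in_quartet=4 acc=0x702EBD -> emit 70 2E BD, reset; bytes_emitted=3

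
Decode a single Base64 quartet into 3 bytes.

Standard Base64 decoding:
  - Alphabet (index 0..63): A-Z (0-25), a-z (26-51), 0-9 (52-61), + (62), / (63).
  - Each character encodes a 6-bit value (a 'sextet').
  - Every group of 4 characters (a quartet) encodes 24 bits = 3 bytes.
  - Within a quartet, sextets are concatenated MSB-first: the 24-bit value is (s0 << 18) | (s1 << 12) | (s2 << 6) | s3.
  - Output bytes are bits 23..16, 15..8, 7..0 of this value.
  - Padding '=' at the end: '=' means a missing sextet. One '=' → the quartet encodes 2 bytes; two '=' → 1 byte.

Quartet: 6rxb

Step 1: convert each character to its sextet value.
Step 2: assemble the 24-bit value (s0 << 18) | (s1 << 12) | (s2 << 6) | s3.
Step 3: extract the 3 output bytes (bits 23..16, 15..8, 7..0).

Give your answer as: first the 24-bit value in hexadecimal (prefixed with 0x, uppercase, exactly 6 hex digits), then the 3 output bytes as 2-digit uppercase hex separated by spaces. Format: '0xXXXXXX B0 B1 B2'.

Sextets: 6=58, r=43, x=49, b=27
24-bit: (58<<18) | (43<<12) | (49<<6) | 27
      = 0xE80000 | 0x02B000 | 0x000C40 | 0x00001B
      = 0xEABC5B
Bytes: (v>>16)&0xFF=EA, (v>>8)&0xFF=BC, v&0xFF=5B

Answer: 0xEABC5B EA BC 5B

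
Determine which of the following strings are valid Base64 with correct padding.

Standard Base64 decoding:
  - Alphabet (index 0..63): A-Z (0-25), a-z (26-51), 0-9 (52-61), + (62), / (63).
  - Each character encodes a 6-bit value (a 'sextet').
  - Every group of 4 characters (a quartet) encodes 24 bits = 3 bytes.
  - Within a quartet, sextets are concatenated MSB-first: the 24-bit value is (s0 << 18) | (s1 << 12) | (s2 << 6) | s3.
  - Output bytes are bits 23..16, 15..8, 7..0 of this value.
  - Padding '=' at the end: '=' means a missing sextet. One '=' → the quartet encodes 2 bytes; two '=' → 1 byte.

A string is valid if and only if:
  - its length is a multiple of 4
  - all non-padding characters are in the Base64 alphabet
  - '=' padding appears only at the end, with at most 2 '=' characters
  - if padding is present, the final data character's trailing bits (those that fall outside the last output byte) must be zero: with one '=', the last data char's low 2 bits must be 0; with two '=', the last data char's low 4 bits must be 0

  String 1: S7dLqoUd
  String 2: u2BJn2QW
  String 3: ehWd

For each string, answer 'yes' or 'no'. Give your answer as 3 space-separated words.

Answer: yes yes yes

Derivation:
String 1: 'S7dLqoUd' → valid
String 2: 'u2BJn2QW' → valid
String 3: 'ehWd' → valid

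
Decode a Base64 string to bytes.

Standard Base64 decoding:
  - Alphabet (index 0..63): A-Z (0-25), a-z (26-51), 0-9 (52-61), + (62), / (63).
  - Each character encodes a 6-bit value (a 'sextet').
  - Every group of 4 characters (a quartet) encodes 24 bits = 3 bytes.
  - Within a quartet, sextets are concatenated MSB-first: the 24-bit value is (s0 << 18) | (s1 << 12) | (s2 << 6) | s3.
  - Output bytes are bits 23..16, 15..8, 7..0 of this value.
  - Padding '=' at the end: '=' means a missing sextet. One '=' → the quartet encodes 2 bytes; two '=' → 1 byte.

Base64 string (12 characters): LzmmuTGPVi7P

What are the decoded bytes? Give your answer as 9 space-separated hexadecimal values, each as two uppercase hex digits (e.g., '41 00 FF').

Answer: 2F 39 A6 B9 31 8F 56 2E CF

Derivation:
After char 0 ('L'=11): chars_in_quartet=1 acc=0xB bytes_emitted=0
After char 1 ('z'=51): chars_in_quartet=2 acc=0x2F3 bytes_emitted=0
After char 2 ('m'=38): chars_in_quartet=3 acc=0xBCE6 bytes_emitted=0
After char 3 ('m'=38): chars_in_quartet=4 acc=0x2F39A6 -> emit 2F 39 A6, reset; bytes_emitted=3
After char 4 ('u'=46): chars_in_quartet=1 acc=0x2E bytes_emitted=3
After char 5 ('T'=19): chars_in_quartet=2 acc=0xB93 bytes_emitted=3
After char 6 ('G'=6): chars_in_quartet=3 acc=0x2E4C6 bytes_emitted=3
After char 7 ('P'=15): chars_in_quartet=4 acc=0xB9318F -> emit B9 31 8F, reset; bytes_emitted=6
After char 8 ('V'=21): chars_in_quartet=1 acc=0x15 bytes_emitted=6
After char 9 ('i'=34): chars_in_quartet=2 acc=0x562 bytes_emitted=6
After char 10 ('7'=59): chars_in_quartet=3 acc=0x158BB bytes_emitted=6
After char 11 ('P'=15): chars_in_quartet=4 acc=0x562ECF -> emit 56 2E CF, reset; bytes_emitted=9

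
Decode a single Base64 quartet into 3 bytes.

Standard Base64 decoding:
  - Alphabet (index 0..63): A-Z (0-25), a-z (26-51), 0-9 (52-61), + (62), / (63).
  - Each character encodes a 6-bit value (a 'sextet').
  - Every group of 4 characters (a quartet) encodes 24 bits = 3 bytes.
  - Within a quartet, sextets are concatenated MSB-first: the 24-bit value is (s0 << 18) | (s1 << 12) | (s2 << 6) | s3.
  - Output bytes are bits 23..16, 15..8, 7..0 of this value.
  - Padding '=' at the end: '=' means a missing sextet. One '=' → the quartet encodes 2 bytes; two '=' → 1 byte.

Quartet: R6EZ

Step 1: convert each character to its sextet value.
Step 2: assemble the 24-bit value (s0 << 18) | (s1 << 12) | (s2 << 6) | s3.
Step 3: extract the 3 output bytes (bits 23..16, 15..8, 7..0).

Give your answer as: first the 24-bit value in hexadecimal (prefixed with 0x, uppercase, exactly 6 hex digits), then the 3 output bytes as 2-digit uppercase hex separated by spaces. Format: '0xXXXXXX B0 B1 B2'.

Sextets: R=17, 6=58, E=4, Z=25
24-bit: (17<<18) | (58<<12) | (4<<6) | 25
      = 0x440000 | 0x03A000 | 0x000100 | 0x000019
      = 0x47A119
Bytes: (v>>16)&0xFF=47, (v>>8)&0xFF=A1, v&0xFF=19

Answer: 0x47A119 47 A1 19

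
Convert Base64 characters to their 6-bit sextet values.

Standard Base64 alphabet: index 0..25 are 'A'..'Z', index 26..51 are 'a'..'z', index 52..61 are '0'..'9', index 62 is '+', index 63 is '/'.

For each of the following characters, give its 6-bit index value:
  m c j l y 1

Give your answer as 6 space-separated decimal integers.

'm': a..z range, 26 + ord('m') − ord('a') = 38
'c': a..z range, 26 + ord('c') − ord('a') = 28
'j': a..z range, 26 + ord('j') − ord('a') = 35
'l': a..z range, 26 + ord('l') − ord('a') = 37
'y': a..z range, 26 + ord('y') − ord('a') = 50
'1': 0..9 range, 52 + ord('1') − ord('0') = 53

Answer: 38 28 35 37 50 53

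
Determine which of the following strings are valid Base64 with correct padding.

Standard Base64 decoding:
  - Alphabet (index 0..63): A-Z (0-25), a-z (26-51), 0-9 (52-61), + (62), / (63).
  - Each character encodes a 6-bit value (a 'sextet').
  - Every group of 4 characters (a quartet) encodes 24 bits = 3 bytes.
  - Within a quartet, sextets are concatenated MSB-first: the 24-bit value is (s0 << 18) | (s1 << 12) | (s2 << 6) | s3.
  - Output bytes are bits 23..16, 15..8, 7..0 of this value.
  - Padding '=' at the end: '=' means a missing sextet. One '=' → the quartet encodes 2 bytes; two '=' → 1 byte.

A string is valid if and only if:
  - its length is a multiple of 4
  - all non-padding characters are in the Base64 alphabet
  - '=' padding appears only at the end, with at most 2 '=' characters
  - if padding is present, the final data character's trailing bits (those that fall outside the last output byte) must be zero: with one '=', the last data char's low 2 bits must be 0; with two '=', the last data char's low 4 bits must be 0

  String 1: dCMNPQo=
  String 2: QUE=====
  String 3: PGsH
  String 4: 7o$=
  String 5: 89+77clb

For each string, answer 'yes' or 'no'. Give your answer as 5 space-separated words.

String 1: 'dCMNPQo=' → valid
String 2: 'QUE=====' → invalid (5 pad chars (max 2))
String 3: 'PGsH' → valid
String 4: '7o$=' → invalid (bad char(s): ['$'])
String 5: '89+77clb' → valid

Answer: yes no yes no yes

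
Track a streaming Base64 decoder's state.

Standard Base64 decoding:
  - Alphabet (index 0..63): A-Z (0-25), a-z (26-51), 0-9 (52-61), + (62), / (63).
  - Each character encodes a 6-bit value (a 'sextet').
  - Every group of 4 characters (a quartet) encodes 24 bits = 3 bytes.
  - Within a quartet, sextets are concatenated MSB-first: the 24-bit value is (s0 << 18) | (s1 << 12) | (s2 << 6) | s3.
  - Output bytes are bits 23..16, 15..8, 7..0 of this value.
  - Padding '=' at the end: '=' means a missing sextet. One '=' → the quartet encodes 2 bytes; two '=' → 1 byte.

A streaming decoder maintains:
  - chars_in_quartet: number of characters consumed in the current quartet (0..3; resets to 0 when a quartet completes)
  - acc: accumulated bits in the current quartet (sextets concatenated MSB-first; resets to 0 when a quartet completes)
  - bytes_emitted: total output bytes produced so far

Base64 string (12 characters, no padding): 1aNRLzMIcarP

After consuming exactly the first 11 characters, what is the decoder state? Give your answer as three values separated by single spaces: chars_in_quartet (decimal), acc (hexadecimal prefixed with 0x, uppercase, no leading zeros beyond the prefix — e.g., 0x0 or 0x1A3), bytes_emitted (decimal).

Answer: 3 0x1C6AB 6

Derivation:
After char 0 ('1'=53): chars_in_quartet=1 acc=0x35 bytes_emitted=0
After char 1 ('a'=26): chars_in_quartet=2 acc=0xD5A bytes_emitted=0
After char 2 ('N'=13): chars_in_quartet=3 acc=0x3568D bytes_emitted=0
After char 3 ('R'=17): chars_in_quartet=4 acc=0xD5A351 -> emit D5 A3 51, reset; bytes_emitted=3
After char 4 ('L'=11): chars_in_quartet=1 acc=0xB bytes_emitted=3
After char 5 ('z'=51): chars_in_quartet=2 acc=0x2F3 bytes_emitted=3
After char 6 ('M'=12): chars_in_quartet=3 acc=0xBCCC bytes_emitted=3
After char 7 ('I'=8): chars_in_quartet=4 acc=0x2F3308 -> emit 2F 33 08, reset; bytes_emitted=6
After char 8 ('c'=28): chars_in_quartet=1 acc=0x1C bytes_emitted=6
After char 9 ('a'=26): chars_in_quartet=2 acc=0x71A bytes_emitted=6
After char 10 ('r'=43): chars_in_quartet=3 acc=0x1C6AB bytes_emitted=6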